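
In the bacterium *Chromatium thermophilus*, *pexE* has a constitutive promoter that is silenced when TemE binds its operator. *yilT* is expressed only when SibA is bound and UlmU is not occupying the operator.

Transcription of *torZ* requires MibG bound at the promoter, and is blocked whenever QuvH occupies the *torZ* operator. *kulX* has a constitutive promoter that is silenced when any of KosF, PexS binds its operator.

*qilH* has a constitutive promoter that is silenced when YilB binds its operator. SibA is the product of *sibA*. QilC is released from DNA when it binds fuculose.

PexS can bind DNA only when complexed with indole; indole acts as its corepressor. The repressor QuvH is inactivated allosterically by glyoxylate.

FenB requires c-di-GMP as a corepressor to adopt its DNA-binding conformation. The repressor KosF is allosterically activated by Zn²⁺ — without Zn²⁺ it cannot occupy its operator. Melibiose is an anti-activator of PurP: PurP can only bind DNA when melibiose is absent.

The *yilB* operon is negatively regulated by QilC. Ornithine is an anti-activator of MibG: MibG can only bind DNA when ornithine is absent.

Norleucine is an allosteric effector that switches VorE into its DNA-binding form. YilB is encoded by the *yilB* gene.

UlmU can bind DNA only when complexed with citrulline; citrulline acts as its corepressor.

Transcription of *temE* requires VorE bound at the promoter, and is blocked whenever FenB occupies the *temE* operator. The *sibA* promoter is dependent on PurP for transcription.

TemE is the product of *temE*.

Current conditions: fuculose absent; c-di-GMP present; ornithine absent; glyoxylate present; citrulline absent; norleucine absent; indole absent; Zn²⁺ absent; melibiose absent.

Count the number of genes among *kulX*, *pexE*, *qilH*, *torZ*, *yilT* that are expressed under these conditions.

5

Zn²⁺ is absent, so KosF is inactive.
Indole is absent, so PexS is inactive.
With no repressor bound, *kulX* is transcribed.
→ *kulX* is ON.
c-di-GMP is present, so FenB is active.
Norleucine is absent, so VorE is inactive.
With repressor FenB bound, *temE* is not transcribed.
So TemE is not produced.
With no repressor bound, *pexE* is transcribed.
→ *pexE* is ON.
Fuculose is absent, so QilC is active.
With repressor QilC bound, *yilB* is not transcribed.
So YilB is not produced.
With no repressor bound, *qilH* is transcribed.
→ *qilH* is ON.
Glyoxylate is present, so QuvH is inactive.
Ornithine is absent, so MibG is active.
No repressor is bound and MibG is active, so *torZ* is transcribed.
→ *torZ* is ON.
Citrulline is absent, so UlmU is inactive.
Melibiose is absent, so PurP is active.
No repressor is bound and PurP is active, so *sibA* is transcribed.
So SibA is produced and active.
No repressor is bound and SibA is active, so *yilT* is transcribed.
→ *yilT* is ON.
5 of the 5 genes are transcribed.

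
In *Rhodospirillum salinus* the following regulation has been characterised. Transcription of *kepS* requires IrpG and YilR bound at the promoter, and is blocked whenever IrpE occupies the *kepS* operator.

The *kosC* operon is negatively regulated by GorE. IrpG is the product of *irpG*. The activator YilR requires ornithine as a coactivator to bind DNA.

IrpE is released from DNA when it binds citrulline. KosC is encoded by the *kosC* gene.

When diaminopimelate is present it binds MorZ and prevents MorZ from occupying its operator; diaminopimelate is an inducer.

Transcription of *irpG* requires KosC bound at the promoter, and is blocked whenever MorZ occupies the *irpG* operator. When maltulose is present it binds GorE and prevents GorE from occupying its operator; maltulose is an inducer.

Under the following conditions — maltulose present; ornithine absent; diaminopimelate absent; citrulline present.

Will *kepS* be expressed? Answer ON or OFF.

Citrulline is present, so IrpE is inactive.
Maltulose is present, so GorE is inactive.
With no repressor bound, *kosC* is transcribed.
So KosC is produced and active.
Diaminopimelate is absent, so MorZ is active.
With repressor MorZ bound, *irpG* is not transcribed.
So IrpG is not produced.
Ornithine is absent, so YilR is inactive.
Required activator IrpG is absent, so *kepS* is not transcribed.

OFF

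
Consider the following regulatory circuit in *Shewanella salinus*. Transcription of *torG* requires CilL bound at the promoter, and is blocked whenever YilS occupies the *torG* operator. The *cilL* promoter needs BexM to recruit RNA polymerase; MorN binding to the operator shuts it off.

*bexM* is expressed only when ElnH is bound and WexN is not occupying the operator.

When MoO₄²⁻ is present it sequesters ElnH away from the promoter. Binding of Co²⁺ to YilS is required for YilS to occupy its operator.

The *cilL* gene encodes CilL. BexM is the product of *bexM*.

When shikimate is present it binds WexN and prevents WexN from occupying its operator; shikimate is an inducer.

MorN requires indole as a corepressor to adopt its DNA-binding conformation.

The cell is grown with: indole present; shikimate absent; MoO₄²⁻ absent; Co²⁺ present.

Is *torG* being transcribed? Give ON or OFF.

OFF

Shikimate is absent, so WexN is active.
MoO₄²⁻ is absent, so ElnH is active.
With repressor WexN bound, *bexM* is not transcribed.
So BexM is not produced.
Indole is present, so MorN is active.
With repressor MorN bound, *cilL* is not transcribed.
So CilL is not produced.
Co²⁺ is present, so YilS is active.
With repressor YilS bound, *torG* is not transcribed.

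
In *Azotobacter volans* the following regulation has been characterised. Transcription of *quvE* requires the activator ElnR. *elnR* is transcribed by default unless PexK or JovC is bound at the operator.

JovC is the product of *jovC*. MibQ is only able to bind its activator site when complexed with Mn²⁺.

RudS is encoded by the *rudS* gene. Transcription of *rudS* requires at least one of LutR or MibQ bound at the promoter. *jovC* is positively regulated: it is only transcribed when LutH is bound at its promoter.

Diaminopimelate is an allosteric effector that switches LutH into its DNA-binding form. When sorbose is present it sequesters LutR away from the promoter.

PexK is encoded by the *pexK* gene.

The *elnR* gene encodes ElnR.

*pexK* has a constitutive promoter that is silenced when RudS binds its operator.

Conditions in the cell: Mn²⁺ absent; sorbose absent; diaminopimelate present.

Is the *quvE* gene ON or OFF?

Sorbose is absent, so LutR is active.
Mn²⁺ is absent, so MibQ is inactive.
Activator LutR is present, so *rudS* is transcribed.
So RudS is produced and active.
With repressor RudS bound, *pexK* is not transcribed.
So PexK is not produced.
Diaminopimelate is present, so LutH is active.
No repressor is bound and LutH is active, so *jovC* is transcribed.
So JovC is produced and active.
With repressor JovC bound, *elnR* is not transcribed.
So ElnR is not produced.
Required activator ElnR is absent, so *quvE* is not transcribed.

OFF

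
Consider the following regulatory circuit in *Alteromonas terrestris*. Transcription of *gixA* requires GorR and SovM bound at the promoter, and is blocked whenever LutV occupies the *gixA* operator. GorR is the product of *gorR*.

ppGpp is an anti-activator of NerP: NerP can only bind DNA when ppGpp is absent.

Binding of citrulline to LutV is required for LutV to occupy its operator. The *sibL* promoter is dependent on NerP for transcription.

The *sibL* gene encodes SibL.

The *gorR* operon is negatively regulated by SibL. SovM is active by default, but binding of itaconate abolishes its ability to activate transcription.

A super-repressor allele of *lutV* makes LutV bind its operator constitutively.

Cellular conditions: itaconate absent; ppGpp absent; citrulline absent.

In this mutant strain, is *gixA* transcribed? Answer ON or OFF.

ppGpp is absent, so NerP is active.
No repressor is bound and NerP is active, so *sibL* is transcribed.
So SibL is produced and active.
With repressor SibL bound, *gorR* is not transcribed.
So GorR is not produced.
Itaconate is absent, so SovM is active.
LutV is constitutively active in this strain.
With repressor LutV bound, *gixA* is not transcribed.

OFF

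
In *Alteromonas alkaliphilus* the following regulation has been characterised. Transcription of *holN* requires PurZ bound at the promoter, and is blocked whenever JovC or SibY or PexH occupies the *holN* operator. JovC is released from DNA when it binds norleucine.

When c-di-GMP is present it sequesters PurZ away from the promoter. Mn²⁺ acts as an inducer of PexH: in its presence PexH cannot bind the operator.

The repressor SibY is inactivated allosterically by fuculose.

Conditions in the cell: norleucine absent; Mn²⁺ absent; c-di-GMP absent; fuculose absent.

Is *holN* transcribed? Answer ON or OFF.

OFF

c-di-GMP is absent, so PurZ is active.
Norleucine is absent, so JovC is active.
Fuculose is absent, so SibY is active.
Mn²⁺ is absent, so PexH is active.
With repressor JovC bound, *holN* is not transcribed.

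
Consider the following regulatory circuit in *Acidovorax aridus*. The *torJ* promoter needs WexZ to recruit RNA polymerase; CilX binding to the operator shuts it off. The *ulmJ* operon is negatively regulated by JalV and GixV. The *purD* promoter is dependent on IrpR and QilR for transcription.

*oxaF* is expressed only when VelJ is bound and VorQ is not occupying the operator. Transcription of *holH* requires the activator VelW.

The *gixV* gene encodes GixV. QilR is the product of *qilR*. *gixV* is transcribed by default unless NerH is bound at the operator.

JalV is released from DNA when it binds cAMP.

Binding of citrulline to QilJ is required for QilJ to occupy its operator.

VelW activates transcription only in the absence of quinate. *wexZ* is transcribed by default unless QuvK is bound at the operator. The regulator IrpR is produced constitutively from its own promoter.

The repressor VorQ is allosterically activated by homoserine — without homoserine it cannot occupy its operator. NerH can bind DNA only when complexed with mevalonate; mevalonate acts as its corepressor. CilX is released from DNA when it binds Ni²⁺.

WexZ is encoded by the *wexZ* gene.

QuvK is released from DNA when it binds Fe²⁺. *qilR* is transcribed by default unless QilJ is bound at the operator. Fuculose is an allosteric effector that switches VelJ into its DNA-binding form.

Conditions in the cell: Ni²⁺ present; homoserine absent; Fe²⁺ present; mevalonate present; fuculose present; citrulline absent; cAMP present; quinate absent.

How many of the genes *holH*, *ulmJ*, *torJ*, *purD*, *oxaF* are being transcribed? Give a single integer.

Quinate is absent, so VelW is active.
No repressor is bound and VelW is active, so *holH* is transcribed.
→ *holH* is ON.
cAMP is present, so JalV is inactive.
Mevalonate is present, so NerH is active.
With repressor NerH bound, *gixV* is not transcribed.
So GixV is not produced.
With no repressor bound, *ulmJ* is transcribed.
→ *ulmJ* is ON.
Ni²⁺ is present, so CilX is inactive.
Fe²⁺ is present, so QuvK is inactive.
With no repressor bound, *wexZ* is transcribed.
So WexZ is produced and active.
No repressor is bound and WexZ is active, so *torJ* is transcribed.
→ *torJ* is ON.
IrpR is produced constitutively and is active.
Citrulline is absent, so QilJ is inactive.
With no repressor bound, *qilR* is transcribed.
So QilR is produced and active.
No repressor is bound and IrpR and QilR are active, so *purD* is transcribed.
→ *purD* is ON.
Fuculose is present, so VelJ is active.
Homoserine is absent, so VorQ is inactive.
No repressor is bound and VelJ is active, so *oxaF* is transcribed.
→ *oxaF* is ON.
5 of the 5 genes are transcribed.

5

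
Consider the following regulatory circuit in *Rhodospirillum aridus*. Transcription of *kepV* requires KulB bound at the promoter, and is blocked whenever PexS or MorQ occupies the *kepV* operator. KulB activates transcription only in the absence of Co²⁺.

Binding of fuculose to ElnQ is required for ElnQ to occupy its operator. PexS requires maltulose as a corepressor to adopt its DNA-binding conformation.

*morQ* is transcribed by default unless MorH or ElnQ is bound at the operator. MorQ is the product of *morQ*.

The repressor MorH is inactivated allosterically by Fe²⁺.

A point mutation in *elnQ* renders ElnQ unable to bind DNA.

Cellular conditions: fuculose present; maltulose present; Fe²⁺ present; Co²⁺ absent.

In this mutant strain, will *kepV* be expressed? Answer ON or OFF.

Maltulose is present, so PexS is active.
Co²⁺ is absent, so KulB is active.
Fe²⁺ is present, so MorH is inactive.
ElnQ is non-functional in this strain, so it has no effect.
With no repressor bound, *morQ* is transcribed.
So MorQ is produced and active.
With repressor PexS bound, *kepV* is not transcribed.

OFF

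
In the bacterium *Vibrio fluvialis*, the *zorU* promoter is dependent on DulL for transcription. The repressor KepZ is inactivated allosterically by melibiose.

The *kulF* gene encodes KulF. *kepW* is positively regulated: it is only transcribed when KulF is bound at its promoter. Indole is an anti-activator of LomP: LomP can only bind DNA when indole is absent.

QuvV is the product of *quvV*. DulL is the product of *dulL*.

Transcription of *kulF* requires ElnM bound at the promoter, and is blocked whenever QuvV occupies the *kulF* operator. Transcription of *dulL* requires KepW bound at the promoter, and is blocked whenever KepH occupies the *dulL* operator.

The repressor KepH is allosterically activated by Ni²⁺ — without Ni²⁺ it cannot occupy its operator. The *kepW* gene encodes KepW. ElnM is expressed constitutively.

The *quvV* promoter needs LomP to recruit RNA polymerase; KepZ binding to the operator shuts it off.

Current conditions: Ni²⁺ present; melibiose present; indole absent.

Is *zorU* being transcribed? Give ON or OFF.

Melibiose is present, so KepZ is inactive.
Indole is absent, so LomP is active.
No repressor is bound and LomP is active, so *quvV* is transcribed.
So QuvV is produced and active.
ElnM is produced constitutively and is active.
With repressor QuvV bound, *kulF* is not transcribed.
So KulF is not produced.
Required activator KulF is absent, so *kepW* is not transcribed.
So KepW is not produced.
Ni²⁺ is present, so KepH is active.
With repressor KepH bound, *dulL* is not transcribed.
So DulL is not produced.
Required activator DulL is absent, so *zorU* is not transcribed.

OFF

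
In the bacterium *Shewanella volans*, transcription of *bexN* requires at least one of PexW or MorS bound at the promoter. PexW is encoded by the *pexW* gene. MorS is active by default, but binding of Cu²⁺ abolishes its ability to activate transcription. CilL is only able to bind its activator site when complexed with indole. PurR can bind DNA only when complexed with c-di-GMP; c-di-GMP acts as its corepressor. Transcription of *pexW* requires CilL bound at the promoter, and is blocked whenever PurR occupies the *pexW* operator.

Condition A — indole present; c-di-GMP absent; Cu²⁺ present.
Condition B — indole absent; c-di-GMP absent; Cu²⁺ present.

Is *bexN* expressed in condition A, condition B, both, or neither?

A only

Condition A:
Indole is present, so CilL is active.
c-di-GMP is absent, so PurR is inactive.
No repressor is bound and CilL is active, so *pexW* is transcribed.
So PexW is produced and active.
Cu²⁺ is present, so MorS is inactive.
Activator PexW is present, so *bexN* is transcribed.
→ *bexN* is ON in A.
Condition B:
Indole is absent, so CilL is inactive.
c-di-GMP is absent, so PurR is inactive.
Required activator CilL is absent, so *pexW* is not transcribed.
So PexW is not produced.
Cu²⁺ is present, so MorS is inactive.
No activator is available at the *bexN* promoter, so *bexN* is not transcribed.
→ *bexN* is OFF in B.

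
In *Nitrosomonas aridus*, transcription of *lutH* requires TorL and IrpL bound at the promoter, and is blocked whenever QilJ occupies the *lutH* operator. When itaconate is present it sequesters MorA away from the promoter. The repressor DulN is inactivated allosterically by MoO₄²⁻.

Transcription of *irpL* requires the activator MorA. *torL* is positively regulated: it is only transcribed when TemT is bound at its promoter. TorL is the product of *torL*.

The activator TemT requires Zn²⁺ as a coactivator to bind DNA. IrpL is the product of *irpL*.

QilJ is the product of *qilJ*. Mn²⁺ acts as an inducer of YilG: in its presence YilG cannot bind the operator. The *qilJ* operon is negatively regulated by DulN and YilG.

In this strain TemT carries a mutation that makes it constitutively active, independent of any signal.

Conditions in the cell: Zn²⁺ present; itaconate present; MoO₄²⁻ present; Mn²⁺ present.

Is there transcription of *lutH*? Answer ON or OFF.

OFF

MoO₄²⁻ is present, so DulN is inactive.
Mn²⁺ is present, so YilG is inactive.
With no repressor bound, *qilJ* is transcribed.
So QilJ is produced and active.
TemT is constitutively active in this strain.
No repressor is bound and TemT is active, so *torL* is transcribed.
So TorL is produced and active.
Itaconate is present, so MorA is inactive.
Required activator MorA is absent, so *irpL* is not transcribed.
So IrpL is not produced.
With repressor QilJ bound, *lutH* is not transcribed.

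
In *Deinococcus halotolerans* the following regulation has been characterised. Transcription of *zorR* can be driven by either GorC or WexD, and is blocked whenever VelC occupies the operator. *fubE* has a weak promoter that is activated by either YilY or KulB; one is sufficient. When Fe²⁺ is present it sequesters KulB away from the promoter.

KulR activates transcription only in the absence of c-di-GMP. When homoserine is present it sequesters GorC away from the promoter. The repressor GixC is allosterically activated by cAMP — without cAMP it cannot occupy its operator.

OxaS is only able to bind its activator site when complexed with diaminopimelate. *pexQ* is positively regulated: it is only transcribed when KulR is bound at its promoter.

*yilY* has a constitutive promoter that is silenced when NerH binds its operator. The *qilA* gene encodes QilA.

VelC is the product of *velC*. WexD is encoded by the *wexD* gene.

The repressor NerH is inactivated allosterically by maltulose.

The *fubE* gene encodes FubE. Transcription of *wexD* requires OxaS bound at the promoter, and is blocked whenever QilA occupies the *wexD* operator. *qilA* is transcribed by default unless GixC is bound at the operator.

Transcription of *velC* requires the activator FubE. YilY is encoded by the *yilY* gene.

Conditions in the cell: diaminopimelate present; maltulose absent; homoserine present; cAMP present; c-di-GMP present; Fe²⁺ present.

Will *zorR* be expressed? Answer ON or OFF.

Maltulose is absent, so NerH is active.
With repressor NerH bound, *yilY* is not transcribed.
So YilY is not produced.
Fe²⁺ is present, so KulB is inactive.
No activator is available at the *fubE* promoter, so *fubE* is not transcribed.
So FubE is not produced.
Required activator FubE is absent, so *velC* is not transcribed.
So VelC is not produced.
Homoserine is present, so GorC is inactive.
cAMP is present, so GixC is active.
With repressor GixC bound, *qilA* is not transcribed.
So QilA is not produced.
Diaminopimelate is present, so OxaS is active.
No repressor is bound and OxaS is active, so *wexD* is transcribed.
So WexD is produced and active.
Activator WexD is present, so *zorR* is transcribed.

ON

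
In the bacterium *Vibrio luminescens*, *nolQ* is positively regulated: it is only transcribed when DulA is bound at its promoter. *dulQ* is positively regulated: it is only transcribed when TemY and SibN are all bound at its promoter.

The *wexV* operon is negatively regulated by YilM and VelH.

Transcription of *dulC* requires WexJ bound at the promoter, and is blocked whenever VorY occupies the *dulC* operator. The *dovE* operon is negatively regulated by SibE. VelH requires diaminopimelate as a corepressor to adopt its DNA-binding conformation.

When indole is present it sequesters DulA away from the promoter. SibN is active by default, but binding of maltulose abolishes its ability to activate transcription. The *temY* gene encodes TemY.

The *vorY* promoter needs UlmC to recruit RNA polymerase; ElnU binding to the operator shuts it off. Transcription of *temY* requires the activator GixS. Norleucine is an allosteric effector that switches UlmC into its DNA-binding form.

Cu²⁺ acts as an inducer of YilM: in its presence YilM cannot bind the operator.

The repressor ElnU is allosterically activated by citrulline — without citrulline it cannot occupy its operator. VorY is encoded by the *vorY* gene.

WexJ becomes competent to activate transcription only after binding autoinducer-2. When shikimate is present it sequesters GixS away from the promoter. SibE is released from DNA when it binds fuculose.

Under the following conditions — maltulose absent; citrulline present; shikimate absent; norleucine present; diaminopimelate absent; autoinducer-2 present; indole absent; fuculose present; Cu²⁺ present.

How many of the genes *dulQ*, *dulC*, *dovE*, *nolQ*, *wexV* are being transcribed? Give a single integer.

5

Shikimate is absent, so GixS is active.
No repressor is bound and GixS is active, so *temY* is transcribed.
So TemY is produced and active.
Maltulose is absent, so SibN is active.
No repressor is bound and TemY and SibN are active, so *dulQ* is transcribed.
→ *dulQ* is ON.
Autoinducer-2 is present, so WexJ is active.
Norleucine is present, so UlmC is active.
Citrulline is present, so ElnU is active.
With repressor ElnU bound, *vorY* is not transcribed.
So VorY is not produced.
No repressor is bound and WexJ is active, so *dulC* is transcribed.
→ *dulC* is ON.
Fuculose is present, so SibE is inactive.
With no repressor bound, *dovE* is transcribed.
→ *dovE* is ON.
Indole is absent, so DulA is active.
No repressor is bound and DulA is active, so *nolQ* is transcribed.
→ *nolQ* is ON.
Cu²⁺ is present, so YilM is inactive.
Diaminopimelate is absent, so VelH is inactive.
With no repressor bound, *wexV* is transcribed.
→ *wexV* is ON.
5 of the 5 genes are transcribed.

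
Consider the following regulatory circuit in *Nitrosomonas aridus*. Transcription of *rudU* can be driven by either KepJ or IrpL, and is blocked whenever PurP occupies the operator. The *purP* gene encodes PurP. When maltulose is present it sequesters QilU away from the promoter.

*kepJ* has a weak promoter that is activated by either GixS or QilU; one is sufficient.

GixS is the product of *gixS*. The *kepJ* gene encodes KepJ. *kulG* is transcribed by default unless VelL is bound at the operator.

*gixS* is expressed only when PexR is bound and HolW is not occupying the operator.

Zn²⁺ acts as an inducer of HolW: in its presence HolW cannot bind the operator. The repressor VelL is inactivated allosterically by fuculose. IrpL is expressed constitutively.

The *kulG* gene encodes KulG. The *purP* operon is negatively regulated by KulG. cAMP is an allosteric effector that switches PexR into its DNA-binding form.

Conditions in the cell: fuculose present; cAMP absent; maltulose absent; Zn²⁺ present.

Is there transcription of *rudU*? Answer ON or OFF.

ON

Fuculose is present, so VelL is inactive.
With no repressor bound, *kulG* is transcribed.
So KulG is produced and active.
With repressor KulG bound, *purP* is not transcribed.
So PurP is not produced.
Zn²⁺ is present, so HolW is inactive.
cAMP is absent, so PexR is inactive.
Required activator PexR is absent, so *gixS* is not transcribed.
So GixS is not produced.
Maltulose is absent, so QilU is active.
Activator QilU is present, so *kepJ* is transcribed.
So KepJ is produced and active.
IrpL is produced constitutively and is active.
Activator KepJ is present, so *rudU* is transcribed.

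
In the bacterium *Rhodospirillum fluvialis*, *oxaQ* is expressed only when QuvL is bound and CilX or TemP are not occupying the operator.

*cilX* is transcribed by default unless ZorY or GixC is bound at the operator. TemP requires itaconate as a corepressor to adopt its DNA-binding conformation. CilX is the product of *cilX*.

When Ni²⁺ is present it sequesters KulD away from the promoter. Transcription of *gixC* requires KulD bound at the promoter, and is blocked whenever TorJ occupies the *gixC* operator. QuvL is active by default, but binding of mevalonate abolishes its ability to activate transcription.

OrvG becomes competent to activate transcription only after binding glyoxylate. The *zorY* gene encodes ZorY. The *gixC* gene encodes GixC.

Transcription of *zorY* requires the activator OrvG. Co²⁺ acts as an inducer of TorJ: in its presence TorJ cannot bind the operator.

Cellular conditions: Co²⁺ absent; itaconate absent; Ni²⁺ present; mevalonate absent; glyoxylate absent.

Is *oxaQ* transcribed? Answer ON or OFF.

OFF

Glyoxylate is absent, so OrvG is inactive.
Required activator OrvG is absent, so *zorY* is not transcribed.
So ZorY is not produced.
Co²⁺ is absent, so TorJ is active.
Ni²⁺ is present, so KulD is inactive.
With repressor TorJ bound, *gixC* is not transcribed.
So GixC is not produced.
With no repressor bound, *cilX* is transcribed.
So CilX is produced and active.
Itaconate is absent, so TemP is inactive.
Mevalonate is absent, so QuvL is active.
With repressor CilX bound, *oxaQ* is not transcribed.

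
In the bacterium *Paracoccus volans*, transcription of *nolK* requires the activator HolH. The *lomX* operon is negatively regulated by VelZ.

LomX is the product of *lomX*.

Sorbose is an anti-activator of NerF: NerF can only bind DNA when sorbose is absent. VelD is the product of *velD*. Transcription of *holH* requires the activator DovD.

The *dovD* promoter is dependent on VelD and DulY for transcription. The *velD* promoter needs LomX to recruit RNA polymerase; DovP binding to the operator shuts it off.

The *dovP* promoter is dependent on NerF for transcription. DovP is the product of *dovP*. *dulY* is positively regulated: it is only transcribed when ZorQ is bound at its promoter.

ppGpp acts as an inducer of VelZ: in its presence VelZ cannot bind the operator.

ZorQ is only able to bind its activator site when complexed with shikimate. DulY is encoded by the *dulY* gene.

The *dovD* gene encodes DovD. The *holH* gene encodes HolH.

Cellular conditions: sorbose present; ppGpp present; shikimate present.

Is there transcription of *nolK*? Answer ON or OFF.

Sorbose is present, so NerF is inactive.
Required activator NerF is absent, so *dovP* is not transcribed.
So DovP is not produced.
ppGpp is present, so VelZ is inactive.
With no repressor bound, *lomX* is transcribed.
So LomX is produced and active.
No repressor is bound and LomX is active, so *velD* is transcribed.
So VelD is produced and active.
Shikimate is present, so ZorQ is active.
No repressor is bound and ZorQ is active, so *dulY* is transcribed.
So DulY is produced and active.
No repressor is bound and VelD and DulY are active, so *dovD* is transcribed.
So DovD is produced and active.
No repressor is bound and DovD is active, so *holH* is transcribed.
So HolH is produced and active.
No repressor is bound and HolH is active, so *nolK* is transcribed.

ON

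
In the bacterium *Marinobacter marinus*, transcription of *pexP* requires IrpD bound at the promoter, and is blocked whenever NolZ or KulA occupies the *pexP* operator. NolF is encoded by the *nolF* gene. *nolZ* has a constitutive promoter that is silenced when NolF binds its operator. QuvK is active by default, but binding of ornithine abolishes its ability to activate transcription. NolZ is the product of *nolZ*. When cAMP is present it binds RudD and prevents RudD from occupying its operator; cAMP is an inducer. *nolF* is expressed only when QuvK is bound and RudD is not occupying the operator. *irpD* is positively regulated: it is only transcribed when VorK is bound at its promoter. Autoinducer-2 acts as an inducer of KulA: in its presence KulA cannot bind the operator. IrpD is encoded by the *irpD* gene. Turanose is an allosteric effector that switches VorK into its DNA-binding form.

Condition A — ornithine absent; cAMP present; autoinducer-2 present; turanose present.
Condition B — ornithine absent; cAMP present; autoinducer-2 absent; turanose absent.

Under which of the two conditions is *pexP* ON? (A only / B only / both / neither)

Condition A:
Ornithine is absent, so QuvK is active.
cAMP is present, so RudD is inactive.
No repressor is bound and QuvK is active, so *nolF* is transcribed.
So NolF is produced and active.
With repressor NolF bound, *nolZ* is not transcribed.
So NolZ is not produced.
Autoinducer-2 is present, so KulA is inactive.
Turanose is present, so VorK is active.
No repressor is bound and VorK is active, so *irpD* is transcribed.
So IrpD is produced and active.
No repressor is bound and IrpD is active, so *pexP* is transcribed.
→ *pexP* is ON in A.
Condition B:
Ornithine is absent, so QuvK is active.
cAMP is present, so RudD is inactive.
No repressor is bound and QuvK is active, so *nolF* is transcribed.
So NolF is produced and active.
With repressor NolF bound, *nolZ* is not transcribed.
So NolZ is not produced.
Autoinducer-2 is absent, so KulA is active.
Turanose is absent, so VorK is inactive.
Required activator VorK is absent, so *irpD* is not transcribed.
So IrpD is not produced.
With repressor KulA bound, *pexP* is not transcribed.
→ *pexP* is OFF in B.

A only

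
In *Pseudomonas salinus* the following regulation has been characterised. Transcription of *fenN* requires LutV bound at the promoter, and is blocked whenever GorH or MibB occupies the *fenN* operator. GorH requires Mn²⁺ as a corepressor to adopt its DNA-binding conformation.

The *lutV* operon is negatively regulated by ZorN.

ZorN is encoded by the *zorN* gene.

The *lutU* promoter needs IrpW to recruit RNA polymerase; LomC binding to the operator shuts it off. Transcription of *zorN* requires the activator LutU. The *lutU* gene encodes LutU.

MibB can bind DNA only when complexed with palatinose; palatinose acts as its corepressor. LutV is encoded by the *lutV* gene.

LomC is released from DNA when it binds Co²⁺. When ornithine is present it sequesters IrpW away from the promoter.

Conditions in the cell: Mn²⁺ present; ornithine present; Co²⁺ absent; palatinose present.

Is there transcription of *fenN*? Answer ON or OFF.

OFF

Mn²⁺ is present, so GorH is active.
Ornithine is present, so IrpW is inactive.
Co²⁺ is absent, so LomC is active.
With repressor LomC bound, *lutU* is not transcribed.
So LutU is not produced.
Required activator LutU is absent, so *zorN* is not transcribed.
So ZorN is not produced.
With no repressor bound, *lutV* is transcribed.
So LutV is produced and active.
Palatinose is present, so MibB is active.
With repressor GorH bound, *fenN* is not transcribed.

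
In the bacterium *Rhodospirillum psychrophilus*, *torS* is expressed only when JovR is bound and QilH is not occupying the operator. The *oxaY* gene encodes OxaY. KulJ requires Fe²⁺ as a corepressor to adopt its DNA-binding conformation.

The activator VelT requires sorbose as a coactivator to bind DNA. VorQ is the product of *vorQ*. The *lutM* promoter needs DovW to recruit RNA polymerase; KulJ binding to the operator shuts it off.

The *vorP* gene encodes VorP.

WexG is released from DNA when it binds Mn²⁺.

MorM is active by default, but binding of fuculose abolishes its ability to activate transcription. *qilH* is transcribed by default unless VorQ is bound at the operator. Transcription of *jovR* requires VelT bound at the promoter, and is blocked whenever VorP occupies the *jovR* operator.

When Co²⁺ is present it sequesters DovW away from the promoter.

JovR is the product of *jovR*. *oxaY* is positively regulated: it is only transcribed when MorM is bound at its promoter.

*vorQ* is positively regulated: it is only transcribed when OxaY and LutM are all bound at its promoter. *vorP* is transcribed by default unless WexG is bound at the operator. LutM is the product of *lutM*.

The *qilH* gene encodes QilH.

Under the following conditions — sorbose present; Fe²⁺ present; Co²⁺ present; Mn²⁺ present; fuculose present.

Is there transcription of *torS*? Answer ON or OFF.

Sorbose is present, so VelT is active.
Mn²⁺ is present, so WexG is inactive.
With no repressor bound, *vorP* is transcribed.
So VorP is produced and active.
With repressor VorP bound, *jovR* is not transcribed.
So JovR is not produced.
Fuculose is present, so MorM is inactive.
Required activator MorM is absent, so *oxaY* is not transcribed.
So OxaY is not produced.
Co²⁺ is present, so DovW is inactive.
Fe²⁺ is present, so KulJ is active.
With repressor KulJ bound, *lutM* is not transcribed.
So LutM is not produced.
Required activator OxaY is absent, so *vorQ* is not transcribed.
So VorQ is not produced.
With no repressor bound, *qilH* is transcribed.
So QilH is produced and active.
With repressor QilH bound, *torS* is not transcribed.

OFF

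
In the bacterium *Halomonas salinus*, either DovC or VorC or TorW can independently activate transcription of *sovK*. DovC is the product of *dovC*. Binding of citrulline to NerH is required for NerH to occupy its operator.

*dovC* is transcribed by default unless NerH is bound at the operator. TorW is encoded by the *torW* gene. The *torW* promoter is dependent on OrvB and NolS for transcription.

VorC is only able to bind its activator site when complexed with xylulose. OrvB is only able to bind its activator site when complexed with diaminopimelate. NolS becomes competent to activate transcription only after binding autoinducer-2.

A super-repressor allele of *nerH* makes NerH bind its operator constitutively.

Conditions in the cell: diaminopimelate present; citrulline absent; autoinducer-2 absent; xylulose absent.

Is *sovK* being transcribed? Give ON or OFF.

OFF

NerH is constitutively active in this strain.
With repressor NerH bound, *dovC* is not transcribed.
So DovC is not produced.
Xylulose is absent, so VorC is inactive.
Diaminopimelate is present, so OrvB is active.
Autoinducer-2 is absent, so NolS is inactive.
Required activator NolS is absent, so *torW* is not transcribed.
So TorW is not produced.
No activator is available at the *sovK* promoter, so *sovK* is not transcribed.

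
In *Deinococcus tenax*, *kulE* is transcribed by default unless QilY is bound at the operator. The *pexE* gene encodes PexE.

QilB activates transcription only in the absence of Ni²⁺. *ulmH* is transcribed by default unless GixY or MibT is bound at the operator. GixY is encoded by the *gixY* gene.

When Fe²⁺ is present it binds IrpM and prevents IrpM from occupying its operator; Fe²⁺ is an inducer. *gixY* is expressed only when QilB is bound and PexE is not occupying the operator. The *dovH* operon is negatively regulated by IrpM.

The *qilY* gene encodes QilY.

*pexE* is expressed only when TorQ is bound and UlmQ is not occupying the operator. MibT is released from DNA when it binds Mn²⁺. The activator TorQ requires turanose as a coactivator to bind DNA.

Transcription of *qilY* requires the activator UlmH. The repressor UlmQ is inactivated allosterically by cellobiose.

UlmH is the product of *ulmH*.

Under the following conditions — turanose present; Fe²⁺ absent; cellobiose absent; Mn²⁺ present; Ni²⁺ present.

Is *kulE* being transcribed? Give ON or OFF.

OFF

Cellobiose is absent, so UlmQ is active.
Turanose is present, so TorQ is active.
With repressor UlmQ bound, *pexE* is not transcribed.
So PexE is not produced.
Ni²⁺ is present, so QilB is inactive.
Required activator QilB is absent, so *gixY* is not transcribed.
So GixY is not produced.
Mn²⁺ is present, so MibT is inactive.
With no repressor bound, *ulmH* is transcribed.
So UlmH is produced and active.
No repressor is bound and UlmH is active, so *qilY* is transcribed.
So QilY is produced and active.
With repressor QilY bound, *kulE* is not transcribed.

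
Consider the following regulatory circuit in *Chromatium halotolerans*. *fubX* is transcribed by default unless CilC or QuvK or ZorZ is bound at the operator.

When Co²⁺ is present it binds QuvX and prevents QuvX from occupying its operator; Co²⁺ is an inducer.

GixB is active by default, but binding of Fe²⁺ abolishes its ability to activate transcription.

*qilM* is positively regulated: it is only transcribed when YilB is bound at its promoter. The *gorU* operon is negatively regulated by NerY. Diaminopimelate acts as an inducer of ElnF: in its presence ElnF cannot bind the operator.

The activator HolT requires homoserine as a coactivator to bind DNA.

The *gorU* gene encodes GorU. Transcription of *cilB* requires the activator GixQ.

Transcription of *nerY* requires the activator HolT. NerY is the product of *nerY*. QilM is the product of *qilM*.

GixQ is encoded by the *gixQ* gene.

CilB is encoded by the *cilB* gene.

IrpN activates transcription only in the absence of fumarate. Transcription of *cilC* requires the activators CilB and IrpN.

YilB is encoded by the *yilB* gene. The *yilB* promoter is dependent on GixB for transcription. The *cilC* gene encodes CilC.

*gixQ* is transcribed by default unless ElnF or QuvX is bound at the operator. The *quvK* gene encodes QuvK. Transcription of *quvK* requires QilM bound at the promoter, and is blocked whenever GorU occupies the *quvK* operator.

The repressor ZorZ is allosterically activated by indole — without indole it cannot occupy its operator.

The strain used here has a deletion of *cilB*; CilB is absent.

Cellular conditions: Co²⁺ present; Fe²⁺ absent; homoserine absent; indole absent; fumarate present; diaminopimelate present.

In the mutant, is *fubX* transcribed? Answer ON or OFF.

CilB is non-functional in this strain, so it has no effect.
Fumarate is present, so IrpN is inactive.
Required activator CilB is absent, so *cilC* is not transcribed.
So CilC is not produced.
Homoserine is absent, so HolT is inactive.
Required activator HolT is absent, so *nerY* is not transcribed.
So NerY is not produced.
With no repressor bound, *gorU* is transcribed.
So GorU is produced and active.
Fe²⁺ is absent, so GixB is active.
No repressor is bound and GixB is active, so *yilB* is transcribed.
So YilB is produced and active.
No repressor is bound and YilB is active, so *qilM* is transcribed.
So QilM is produced and active.
With repressor GorU bound, *quvK* is not transcribed.
So QuvK is not produced.
Indole is absent, so ZorZ is inactive.
With no repressor bound, *fubX* is transcribed.

ON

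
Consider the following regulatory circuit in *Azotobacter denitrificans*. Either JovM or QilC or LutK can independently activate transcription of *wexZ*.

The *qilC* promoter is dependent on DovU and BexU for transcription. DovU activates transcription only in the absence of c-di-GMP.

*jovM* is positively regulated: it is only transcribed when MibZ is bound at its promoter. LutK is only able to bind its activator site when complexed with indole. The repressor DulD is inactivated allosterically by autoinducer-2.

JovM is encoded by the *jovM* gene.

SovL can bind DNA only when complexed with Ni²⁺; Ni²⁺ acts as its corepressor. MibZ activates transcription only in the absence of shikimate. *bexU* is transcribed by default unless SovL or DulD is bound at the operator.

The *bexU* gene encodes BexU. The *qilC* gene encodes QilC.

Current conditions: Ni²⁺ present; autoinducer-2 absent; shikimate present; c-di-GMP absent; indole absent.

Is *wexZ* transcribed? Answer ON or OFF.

Shikimate is present, so MibZ is inactive.
Required activator MibZ is absent, so *jovM* is not transcribed.
So JovM is not produced.
c-di-GMP is absent, so DovU is active.
Ni²⁺ is present, so SovL is active.
Autoinducer-2 is absent, so DulD is active.
With repressor SovL bound, *bexU* is not transcribed.
So BexU is not produced.
Required activator BexU is absent, so *qilC* is not transcribed.
So QilC is not produced.
Indole is absent, so LutK is inactive.
No activator is available at the *wexZ* promoter, so *wexZ* is not transcribed.

OFF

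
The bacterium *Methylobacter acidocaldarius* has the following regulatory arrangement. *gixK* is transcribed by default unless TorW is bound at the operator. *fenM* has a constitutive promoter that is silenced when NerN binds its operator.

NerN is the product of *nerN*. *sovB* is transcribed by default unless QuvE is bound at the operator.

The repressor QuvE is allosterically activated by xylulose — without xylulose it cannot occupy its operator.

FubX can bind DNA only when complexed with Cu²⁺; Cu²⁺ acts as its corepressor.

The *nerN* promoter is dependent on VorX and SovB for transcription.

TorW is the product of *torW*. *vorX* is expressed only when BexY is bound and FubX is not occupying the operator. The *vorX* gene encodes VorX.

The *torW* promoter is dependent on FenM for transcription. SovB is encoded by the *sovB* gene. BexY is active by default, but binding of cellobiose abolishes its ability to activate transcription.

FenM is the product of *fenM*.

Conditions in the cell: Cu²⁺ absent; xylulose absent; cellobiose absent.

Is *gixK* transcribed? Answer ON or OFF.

Cu²⁺ is absent, so FubX is inactive.
Cellobiose is absent, so BexY is active.
No repressor is bound and BexY is active, so *vorX* is transcribed.
So VorX is produced and active.
Xylulose is absent, so QuvE is inactive.
With no repressor bound, *sovB* is transcribed.
So SovB is produced and active.
No repressor is bound and VorX and SovB are active, so *nerN* is transcribed.
So NerN is produced and active.
With repressor NerN bound, *fenM* is not transcribed.
So FenM is not produced.
Required activator FenM is absent, so *torW* is not transcribed.
So TorW is not produced.
With no repressor bound, *gixK* is transcribed.

ON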